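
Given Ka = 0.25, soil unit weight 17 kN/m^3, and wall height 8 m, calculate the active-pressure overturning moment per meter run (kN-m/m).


Pa = 0.5 * Ka * gamma * H^2
= 0.5 * 0.25 * 17 * 8^2
= 136.0 kN/m
Arm = H / 3 = 8 / 3 = 2.6667 m
Mo = Pa * arm = Pa * H / 3 = 136.0 * 8 / 3 = 362.6667 kN-m/m

362.6667 kN-m/m


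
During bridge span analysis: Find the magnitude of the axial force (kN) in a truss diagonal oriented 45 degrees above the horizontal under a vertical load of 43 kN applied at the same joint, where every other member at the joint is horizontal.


At the joint, only the diagonal has a vertical component, so vertical equilibrium gives:
F * sin(45) = 43
F = 43 / sin(45)
= 43 / 0.707107
= 60.81 kN

60.81 kN


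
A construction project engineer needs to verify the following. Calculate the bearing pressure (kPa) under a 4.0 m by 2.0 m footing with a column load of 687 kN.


A = 4.0 * 2.0 = 8.0 m^2
q = P / A = 687 / 8.0
= 85.875 kPa

85.875 kPa


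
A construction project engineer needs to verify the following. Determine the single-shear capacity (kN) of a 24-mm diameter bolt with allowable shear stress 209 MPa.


A = pi * d^2 / 4 = pi * 24^2 / 4 = 452.3893 mm^2
V = f_v * A / 1000 = 209 * 452.3893 / 1000
= 94.5494 kN

94.5494 kN


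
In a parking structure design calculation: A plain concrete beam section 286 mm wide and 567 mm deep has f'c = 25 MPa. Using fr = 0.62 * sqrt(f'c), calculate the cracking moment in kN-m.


fr = 0.62 * sqrt(25) = 0.62 * 5.0 = 3.1 MPa
I = 286 * 567^3 / 12 = 4344441601.5 mm^4
y_t = 283.5 mm
M_cr = fr * I / y_t = 3.1 * 4344441601.5 / 283.5 N-mm
= 47.5054 kN-m

47.5054 kN-m


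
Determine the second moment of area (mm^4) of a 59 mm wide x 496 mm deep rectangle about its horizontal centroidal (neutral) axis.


I = b * h^3 / 12
= 59 * 496^3 / 12
= 59 * 122023936 / 12
= 599951018.67 mm^4

599951018.67 mm^4


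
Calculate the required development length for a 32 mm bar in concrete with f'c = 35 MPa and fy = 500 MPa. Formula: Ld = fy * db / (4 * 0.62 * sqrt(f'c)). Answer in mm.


Ld = (fy * db) / (4 * 0.62 * sqrt(f'c))
= (500 * 32) / (4 * 0.62 * sqrt(35))
= 16000 / 14.6719
= 1090.52 mm

1090.52 mm


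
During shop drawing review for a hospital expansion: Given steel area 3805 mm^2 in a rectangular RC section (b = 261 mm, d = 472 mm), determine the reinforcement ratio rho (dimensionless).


rho = As / (b * d)
= 3805 / (261 * 472)
= 3805 / 123192
= 0.030887 (dimensionless)

0.030887 (dimensionless)


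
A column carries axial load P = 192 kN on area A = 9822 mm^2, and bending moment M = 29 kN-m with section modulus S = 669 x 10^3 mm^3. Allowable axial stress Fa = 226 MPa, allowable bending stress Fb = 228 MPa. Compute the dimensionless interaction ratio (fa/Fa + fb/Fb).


f_a = P / A = 192000.0 / 9822 = 19.548 MPa
f_b = M / S = 29000000.0 / 669000.0 = 43.3483 MPa
Ratio = f_a / Fa + f_b / Fb
= 19.548 / 226 + 43.3483 / 228
= 0.2766 (dimensionless)

0.2766 (dimensionless)


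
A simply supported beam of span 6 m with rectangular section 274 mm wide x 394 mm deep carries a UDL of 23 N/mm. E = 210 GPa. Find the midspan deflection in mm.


I = 274 * 394^3 / 12 = 1396554801.33 mm^4
L = 6000.0 mm, w = 23 N/mm, E = 210000.0 MPa
delta = 5 * w * L^4 / (384 * E * I)
= 5 * 23 * 6000.0^4 / (384 * 210000.0 * 1396554801.33)
= 1.3234 mm

1.3234 mm


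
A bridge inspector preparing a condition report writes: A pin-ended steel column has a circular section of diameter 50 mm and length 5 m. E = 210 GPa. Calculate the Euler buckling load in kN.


I = pi * d^4 / 64 = 306796.16 mm^4
L = 5000.0 mm
P_cr = pi^2 * E * I / L^2
= 9.8696 * 210000.0 * 306796.16 / 5000.0^2
= 25434.84 N = 25.4348 kN

25.4348 kN


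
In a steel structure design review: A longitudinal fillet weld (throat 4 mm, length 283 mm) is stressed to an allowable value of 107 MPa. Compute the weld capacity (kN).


Strength = throat * length * allowable stress
= 4 * 283 * 107 N
= 121124 N
= 121.12 kN

121.12 kN


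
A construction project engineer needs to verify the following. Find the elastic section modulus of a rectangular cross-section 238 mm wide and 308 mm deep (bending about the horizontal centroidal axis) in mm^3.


S = b * h^2 / 6
= 238 * 308^2 / 6
= 238 * 94864 / 6
= 3762938.67 mm^3

3762938.67 mm^3


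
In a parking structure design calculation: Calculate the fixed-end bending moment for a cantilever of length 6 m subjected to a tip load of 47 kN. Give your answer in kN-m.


For a cantilever with a point load at the free end:
M_max = P * L = 47 * 6 = 282 kN-m

282 kN-m


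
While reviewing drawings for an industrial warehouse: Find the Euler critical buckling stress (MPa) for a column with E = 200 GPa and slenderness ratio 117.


sigma_cr = pi^2 * E / lambda^2
= 9.8696 * 200000.0 / 117^2
= 9.8696 * 200000.0 / 13689
= 144.1976 MPa

144.1976 MPa


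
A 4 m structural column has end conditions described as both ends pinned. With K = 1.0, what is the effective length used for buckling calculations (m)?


L_eff = K * L
= 1.0 * 4
= 4.0 m

4.0 m


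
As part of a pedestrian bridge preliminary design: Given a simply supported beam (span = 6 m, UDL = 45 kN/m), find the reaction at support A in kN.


Total load = w * L = 45 * 6 = 270 kN
By symmetry, each reaction R = total / 2 = 270 / 2 = 135.0 kN

135.0 kN


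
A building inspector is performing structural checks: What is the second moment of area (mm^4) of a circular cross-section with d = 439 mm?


r = d / 2 = 439 / 2 = 219.5 mm
I = pi * r^4 / 4 = pi * 219.5^4 / 4
= 1823173415.92 mm^4

1823173415.92 mm^4


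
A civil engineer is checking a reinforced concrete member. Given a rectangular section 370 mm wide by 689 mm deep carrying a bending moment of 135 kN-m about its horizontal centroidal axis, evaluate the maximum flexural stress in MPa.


I = b * h^3 / 12 = 370 * 689^3 / 12 = 10085052044.17 mm^4
y = h / 2 = 689 / 2 = 344.5 mm
M = 135 kN-m = 135000000.0 N-mm
sigma = M * y / I = 135000000.0 * 344.5 / 10085052044.17
= 4.61 MPa

4.61 MPa


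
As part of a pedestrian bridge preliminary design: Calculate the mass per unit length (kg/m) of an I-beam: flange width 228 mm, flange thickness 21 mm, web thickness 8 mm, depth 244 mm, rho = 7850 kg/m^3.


A_flanges = 2 * 228 * 21 = 9576 mm^2
A_web = (244 - 2 * 21) * 8 = 1616 mm^2
A_total = 9576 + 1616 = 11192 mm^2 = 0.011192 m^2
Weight = rho * A = 7850 * 0.011192 = 87.8572 kg/m

87.8572 kg/m


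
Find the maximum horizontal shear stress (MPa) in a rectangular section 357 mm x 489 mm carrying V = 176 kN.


A = b * h = 357 * 489 = 174573 mm^2
V = 176 kN = 176000.0 N
tau_max = 1.5 * V / A = 1.5 * 176000.0 / 174573
= 1.5123 MPa

1.5123 MPa


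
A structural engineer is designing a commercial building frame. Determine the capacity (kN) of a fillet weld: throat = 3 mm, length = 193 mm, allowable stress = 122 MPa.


Strength = throat * length * allowable stress
= 3 * 193 * 122 N
= 70638 N
= 70.64 kN

70.64 kN


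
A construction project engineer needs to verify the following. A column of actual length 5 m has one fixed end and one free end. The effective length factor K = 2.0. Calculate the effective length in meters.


L_eff = K * L
= 2.0 * 5
= 10.0 m

10.0 m


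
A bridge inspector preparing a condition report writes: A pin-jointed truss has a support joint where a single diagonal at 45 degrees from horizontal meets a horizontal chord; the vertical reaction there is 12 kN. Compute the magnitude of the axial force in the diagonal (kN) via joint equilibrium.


At the joint, only the diagonal has a vertical component, so vertical equilibrium gives:
F * sin(45) = 12
F = 12 / sin(45)
= 12 / 0.707107
= 16.97 kN

16.97 kN


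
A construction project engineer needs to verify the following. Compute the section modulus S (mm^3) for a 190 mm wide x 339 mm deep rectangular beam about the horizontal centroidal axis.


S = b * h^2 / 6
= 190 * 339^2 / 6
= 190 * 114921 / 6
= 3639165.0 mm^3

3639165.0 mm^3


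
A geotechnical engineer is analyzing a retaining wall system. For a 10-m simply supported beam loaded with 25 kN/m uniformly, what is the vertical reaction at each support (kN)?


Total load = w * L = 25 * 10 = 250 kN
By symmetry, each reaction R = total / 2 = 250 / 2 = 125.0 kN

125.0 kN


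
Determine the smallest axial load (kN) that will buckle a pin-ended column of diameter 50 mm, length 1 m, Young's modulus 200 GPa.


I = pi * d^4 / 64 = 306796.16 mm^4
L = 1000.0 mm
P_cr = pi^2 * E * I / L^2
= 9.8696 * 200000.0 * 306796.16 / 1000.0^2
= 605591.34 N = 605.5913 kN

605.5913 kN


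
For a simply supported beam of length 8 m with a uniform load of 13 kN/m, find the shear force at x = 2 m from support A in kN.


R_A = w * L / 2 = 13 * 8 / 2 = 52.0 kN
V(x) = R_A - w * x = 52.0 - 13 * 2
= 26.0 kN

26.0 kN


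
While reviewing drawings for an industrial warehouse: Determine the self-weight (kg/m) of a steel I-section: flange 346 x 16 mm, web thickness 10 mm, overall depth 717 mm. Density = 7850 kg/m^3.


A_flanges = 2 * 346 * 16 = 11072 mm^2
A_web = (717 - 2 * 16) * 10 = 6850 mm^2
A_total = 11072 + 6850 = 17922 mm^2 = 0.017922 m^2
Weight = rho * A = 7850 * 0.017922 = 140.6877 kg/m

140.6877 kg/m


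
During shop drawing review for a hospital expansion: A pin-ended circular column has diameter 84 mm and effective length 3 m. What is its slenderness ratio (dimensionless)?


Radius of gyration r = d / 4 = 84 / 4 = 21.0 mm
L_eff = 3000.0 mm
Slenderness ratio = L / r = 3000.0 / 21.0 = 142.86 (dimensionless)

142.86 (dimensionless)


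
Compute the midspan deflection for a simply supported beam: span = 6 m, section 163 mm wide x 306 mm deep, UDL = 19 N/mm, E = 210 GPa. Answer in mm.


I = 163 * 306^3 / 12 = 389198034.0 mm^4
L = 6000.0 mm, w = 19 N/mm, E = 210000.0 MPa
delta = 5 * w * L^4 / (384 * E * I)
= 5 * 19 * 6000.0^4 / (384 * 210000.0 * 389198034.0)
= 3.9229 mm

3.9229 mm


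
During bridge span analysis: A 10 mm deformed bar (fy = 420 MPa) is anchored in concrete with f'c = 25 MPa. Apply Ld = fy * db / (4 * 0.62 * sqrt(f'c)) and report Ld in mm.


Ld = (fy * db) / (4 * 0.62 * sqrt(f'c))
= (420 * 10) / (4 * 0.62 * sqrt(25))
= 4200 / 12.4
= 338.71 mm

338.71 mm


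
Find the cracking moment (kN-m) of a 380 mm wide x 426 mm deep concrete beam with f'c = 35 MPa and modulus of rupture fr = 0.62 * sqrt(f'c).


fr = 0.62 * sqrt(35) = 0.62 * 5.9161 = 3.668 MPa
I = 380 * 426^3 / 12 = 2448111240.0 mm^4
y_t = 213.0 mm
M_cr = fr * I / y_t = 3.668 * 2448111240.0 / 213.0 N-mm
= 42.1577 kN-m

42.1577 kN-m


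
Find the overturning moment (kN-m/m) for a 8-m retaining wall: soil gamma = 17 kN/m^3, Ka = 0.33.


Pa = 0.5 * Ka * gamma * H^2
= 0.5 * 0.33 * 17 * 8^2
= 179.52 kN/m
Arm = H / 3 = 8 / 3 = 2.6667 m
Mo = Pa * arm = Pa * H / 3 = 179.52 * 8 / 3 = 478.72 kN-m/m

478.72 kN-m/m


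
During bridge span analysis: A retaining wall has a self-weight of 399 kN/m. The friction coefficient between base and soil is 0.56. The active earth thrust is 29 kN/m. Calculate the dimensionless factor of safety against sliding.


Resisting force = mu * W = 0.56 * 399 = 223.44 kN/m
FOS = Resisting / Driving = 223.44 / 29
= 7.7048 (dimensionless)

7.7048 (dimensionless)


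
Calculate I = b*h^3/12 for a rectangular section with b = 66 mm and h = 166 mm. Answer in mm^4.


I = b * h^3 / 12
= 66 * 166^3 / 12
= 66 * 4574296 / 12
= 25158628.0 mm^4

25158628.0 mm^4


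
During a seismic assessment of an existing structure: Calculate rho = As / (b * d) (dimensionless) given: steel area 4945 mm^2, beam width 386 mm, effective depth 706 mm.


rho = As / (b * d)
= 4945 / (386 * 706)
= 4945 / 272516
= 0.018146 (dimensionless)

0.018146 (dimensionless)


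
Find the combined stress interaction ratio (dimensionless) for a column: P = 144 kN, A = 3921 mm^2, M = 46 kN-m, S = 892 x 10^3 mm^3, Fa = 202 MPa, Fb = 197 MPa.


f_a = P / A = 144000.0 / 3921 = 36.7253 MPa
f_b = M / S = 46000000.0 / 892000.0 = 51.5695 MPa
Ratio = f_a / Fa + f_b / Fb
= 36.7253 / 202 + 51.5695 / 197
= 0.4436 (dimensionless)

0.4436 (dimensionless)


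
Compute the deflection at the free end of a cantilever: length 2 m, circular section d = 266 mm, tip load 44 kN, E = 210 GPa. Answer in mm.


I = pi * d^4 / 64 = pi * 266^4 / 64 = 245751651.6 mm^4
L = 2000.0 mm, P = 44000.0 N, E = 210000.0 MPa
delta = P * L^3 / (3 * E * I)
= 44000.0 * 2000.0^3 / (3 * 210000.0 * 245751651.6)
= 2.2736 mm

2.2736 mm


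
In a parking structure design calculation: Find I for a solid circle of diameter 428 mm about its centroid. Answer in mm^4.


r = d / 2 = 428 / 2 = 214.0 mm
I = pi * r^4 / 4 = pi * 214.0^4 / 4
= 1647194846.15 mm^4

1647194846.15 mm^4


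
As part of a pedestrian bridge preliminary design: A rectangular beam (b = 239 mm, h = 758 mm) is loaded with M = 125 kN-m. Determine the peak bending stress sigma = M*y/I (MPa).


I = b * h^3 / 12 = 239 * 758^3 / 12 = 8674096947.33 mm^4
y = h / 2 = 758 / 2 = 379.0 mm
M = 125 kN-m = 125000000.0 N-mm
sigma = M * y / I = 125000000.0 * 379.0 / 8674096947.33
= 5.46 MPa

5.46 MPa


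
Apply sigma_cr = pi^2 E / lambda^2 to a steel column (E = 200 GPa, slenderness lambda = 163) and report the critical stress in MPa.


sigma_cr = pi^2 * E / lambda^2
= 9.8696 * 200000.0 / 163^2
= 9.8696 * 200000.0 / 26569
= 74.2941 MPa

74.2941 MPa


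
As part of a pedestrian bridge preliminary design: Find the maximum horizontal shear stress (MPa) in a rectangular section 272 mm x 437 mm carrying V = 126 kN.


A = b * h = 272 * 437 = 118864 mm^2
V = 126 kN = 126000.0 N
tau_max = 1.5 * V / A = 1.5 * 126000.0 / 118864
= 1.5901 MPa

1.5901 MPa


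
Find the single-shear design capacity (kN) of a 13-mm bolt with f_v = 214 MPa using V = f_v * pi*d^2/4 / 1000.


A = pi * d^2 / 4 = pi * 13^2 / 4 = 132.7323 mm^2
V = f_v * A / 1000 = 214 * 132.7323 / 1000
= 28.4047 kN

28.4047 kN


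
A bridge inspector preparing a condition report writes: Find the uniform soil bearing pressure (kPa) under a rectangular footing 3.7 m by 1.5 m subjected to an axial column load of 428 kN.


A = 3.7 * 1.5 = 5.55 m^2
q = P / A = 428 / 5.55
= 77.1171 kPa

77.1171 kPa


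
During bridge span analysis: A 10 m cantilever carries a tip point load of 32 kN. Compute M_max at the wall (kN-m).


For a cantilever with a point load at the free end:
M_max = P * L = 32 * 10 = 320 kN-m

320 kN-m


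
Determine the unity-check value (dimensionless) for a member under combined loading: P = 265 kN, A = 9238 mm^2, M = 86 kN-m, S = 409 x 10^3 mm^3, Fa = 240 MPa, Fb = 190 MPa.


f_a = P / A = 265000.0 / 9238 = 28.6859 MPa
f_b = M / S = 86000000.0 / 409000.0 = 210.2689 MPa
Ratio = f_a / Fa + f_b / Fb
= 28.6859 / 240 + 210.2689 / 190
= 1.2262 (dimensionless)

1.2262 (dimensionless)


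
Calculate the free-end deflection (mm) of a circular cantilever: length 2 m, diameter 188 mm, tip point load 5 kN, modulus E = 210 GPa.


I = pi * d^4 / 64 = pi * 188^4 / 64 = 61319879.93 mm^4
L = 2000.0 mm, P = 5000.0 N, E = 210000.0 MPa
delta = P * L^3 / (3 * E * I)
= 5000.0 * 2000.0^3 / (3 * 210000.0 * 61319879.93)
= 1.0354 mm

1.0354 mm


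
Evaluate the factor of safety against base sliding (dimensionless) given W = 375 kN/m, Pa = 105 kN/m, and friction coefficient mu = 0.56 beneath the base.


Resisting force = mu * W = 0.56 * 375 = 210.0 kN/m
FOS = Resisting / Driving = 210.0 / 105
= 2.0 (dimensionless)

2.0 (dimensionless)


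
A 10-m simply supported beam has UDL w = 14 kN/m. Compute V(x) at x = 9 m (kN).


R_A = w * L / 2 = 14 * 10 / 2 = 70.0 kN
V(x) = R_A - w * x = 70.0 - 14 * 9
= -56.0 kN

-56.0 kN


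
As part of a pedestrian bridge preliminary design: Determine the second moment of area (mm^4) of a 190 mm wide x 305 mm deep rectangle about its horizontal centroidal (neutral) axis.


I = b * h^3 / 12
= 190 * 305^3 / 12
= 190 * 28372625 / 12
= 449233229.17 mm^4

449233229.17 mm^4


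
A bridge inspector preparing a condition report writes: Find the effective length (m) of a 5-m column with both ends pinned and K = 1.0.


L_eff = K * L
= 1.0 * 5
= 5.0 m

5.0 m


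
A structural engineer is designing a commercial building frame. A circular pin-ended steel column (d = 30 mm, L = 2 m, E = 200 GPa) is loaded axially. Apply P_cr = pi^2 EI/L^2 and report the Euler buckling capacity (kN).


I = pi * d^4 / 64 = 39760.78 mm^4
L = 2000.0 mm
P_cr = pi^2 * E * I / L^2
= 9.8696 * 200000.0 * 39760.78 / 2000.0^2
= 19621.16 N = 19.6212 kN

19.6212 kN


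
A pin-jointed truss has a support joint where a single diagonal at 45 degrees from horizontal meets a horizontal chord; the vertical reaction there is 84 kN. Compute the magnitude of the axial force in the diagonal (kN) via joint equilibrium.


At the joint, only the diagonal has a vertical component, so vertical equilibrium gives:
F * sin(45) = 84
F = 84 / sin(45)
= 84 / 0.707107
= 118.79 kN

118.79 kN


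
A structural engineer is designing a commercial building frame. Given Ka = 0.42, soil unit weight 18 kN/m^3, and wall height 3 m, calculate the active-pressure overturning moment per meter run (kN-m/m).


Pa = 0.5 * Ka * gamma * H^2
= 0.5 * 0.42 * 18 * 3^2
= 34.02 kN/m
Arm = H / 3 = 3 / 3 = 1.0 m
Mo = Pa * arm = Pa * H / 3 = 34.02 * 3 / 3 = 34.02 kN-m/m

34.02 kN-m/m


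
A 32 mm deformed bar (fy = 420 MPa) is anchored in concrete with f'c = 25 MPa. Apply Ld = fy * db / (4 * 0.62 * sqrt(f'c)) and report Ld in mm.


Ld = (fy * db) / (4 * 0.62 * sqrt(f'c))
= (420 * 32) / (4 * 0.62 * sqrt(25))
= 13440 / 12.4
= 1083.87 mm

1083.87 mm


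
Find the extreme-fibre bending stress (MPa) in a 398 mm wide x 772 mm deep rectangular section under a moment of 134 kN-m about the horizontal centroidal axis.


I = b * h^3 / 12 = 398 * 772^3 / 12 = 15259971658.67 mm^4
y = h / 2 = 772 / 2 = 386.0 mm
M = 134 kN-m = 134000000.0 N-mm
sigma = M * y / I = 134000000.0 * 386.0 / 15259971658.67
= 3.39 MPa

3.39 MPa


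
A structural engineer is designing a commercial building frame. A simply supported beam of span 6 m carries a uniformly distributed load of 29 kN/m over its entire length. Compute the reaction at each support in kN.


Total load = w * L = 29 * 6 = 174 kN
By symmetry, each reaction R = total / 2 = 174 / 2 = 87.0 kN

87.0 kN


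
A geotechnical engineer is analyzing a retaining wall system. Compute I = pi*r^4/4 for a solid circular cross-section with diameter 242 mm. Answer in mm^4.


r = d / 2 = 242 / 2 = 121.0 mm
I = pi * r^4 / 4 = pi * 121.0^4 / 4
= 168357071.45 mm^4

168357071.45 mm^4


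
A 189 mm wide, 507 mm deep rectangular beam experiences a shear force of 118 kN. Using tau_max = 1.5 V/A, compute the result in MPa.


A = b * h = 189 * 507 = 95823 mm^2
V = 118 kN = 118000.0 N
tau_max = 1.5 * V / A = 1.5 * 118000.0 / 95823
= 1.8472 MPa

1.8472 MPa


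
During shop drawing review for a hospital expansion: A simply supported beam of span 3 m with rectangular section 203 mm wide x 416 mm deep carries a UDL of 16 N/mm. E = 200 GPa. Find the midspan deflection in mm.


I = 203 * 416^3 / 12 = 1217852757.33 mm^4
L = 3000.0 mm, w = 16 N/mm, E = 200000.0 MPa
delta = 5 * w * L^4 / (384 * E * I)
= 5 * 16 * 3000.0^4 / (384 * 200000.0 * 1217852757.33)
= 0.0693 mm

0.0693 mm


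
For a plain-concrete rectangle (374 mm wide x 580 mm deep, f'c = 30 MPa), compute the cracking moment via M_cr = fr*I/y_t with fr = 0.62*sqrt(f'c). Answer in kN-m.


fr = 0.62 * sqrt(30) = 0.62 * 5.4772 = 3.3959 MPa
I = 374 * 580^3 / 12 = 6080990666.67 mm^4
y_t = 290.0 mm
M_cr = fr * I / y_t = 3.3959 * 6080990666.67 / 290.0 N-mm
= 71.208 kN-m

71.208 kN-m


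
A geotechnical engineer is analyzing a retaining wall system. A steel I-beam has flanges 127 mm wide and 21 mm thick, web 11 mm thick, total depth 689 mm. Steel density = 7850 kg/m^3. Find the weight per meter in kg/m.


A_flanges = 2 * 127 * 21 = 5334 mm^2
A_web = (689 - 2 * 21) * 11 = 7117 mm^2
A_total = 5334 + 7117 = 12451 mm^2 = 0.012451 m^2
Weight = rho * A = 7850 * 0.012451 = 97.7404 kg/m

97.7404 kg/m


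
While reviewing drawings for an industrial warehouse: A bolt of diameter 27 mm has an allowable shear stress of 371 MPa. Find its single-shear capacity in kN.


A = pi * d^2 / 4 = pi * 27^2 / 4 = 572.5553 mm^2
V = f_v * A / 1000 = 371 * 572.5553 / 1000
= 212.418 kN

212.418 kN


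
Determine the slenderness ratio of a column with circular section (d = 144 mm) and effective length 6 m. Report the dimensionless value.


Radius of gyration r = d / 4 = 144 / 4 = 36.0 mm
L_eff = 6000.0 mm
Slenderness ratio = L / r = 6000.0 / 36.0 = 166.67 (dimensionless)

166.67 (dimensionless)


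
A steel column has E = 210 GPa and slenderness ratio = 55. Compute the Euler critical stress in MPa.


sigma_cr = pi^2 * E / lambda^2
= 9.8696 * 210000.0 / 55^2
= 9.8696 * 210000.0 / 3025
= 685.1626 MPa

685.1626 MPa


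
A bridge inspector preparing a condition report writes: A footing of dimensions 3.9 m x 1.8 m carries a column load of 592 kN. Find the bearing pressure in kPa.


A = 3.9 * 1.8 = 7.02 m^2
q = P / A = 592 / 7.02
= 84.3305 kPa

84.3305 kPa


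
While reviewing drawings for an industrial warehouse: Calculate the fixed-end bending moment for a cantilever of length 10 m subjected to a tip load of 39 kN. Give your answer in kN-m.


For a cantilever with a point load at the free end:
M_max = P * L = 39 * 10 = 390 kN-m

390 kN-m


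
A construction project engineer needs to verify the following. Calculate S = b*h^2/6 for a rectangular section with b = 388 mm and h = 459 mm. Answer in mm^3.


S = b * h^2 / 6
= 388 * 459^2 / 6
= 388 * 210681 / 6
= 13624038.0 mm^3

13624038.0 mm^3


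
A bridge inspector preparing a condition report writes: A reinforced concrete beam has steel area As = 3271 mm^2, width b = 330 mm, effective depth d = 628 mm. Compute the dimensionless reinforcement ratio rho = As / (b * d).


rho = As / (b * d)
= 3271 / (330 * 628)
= 3271 / 207240
= 0.015784 (dimensionless)

0.015784 (dimensionless)


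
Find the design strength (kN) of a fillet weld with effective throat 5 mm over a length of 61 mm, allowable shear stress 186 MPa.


Strength = throat * length * allowable stress
= 5 * 61 * 186 N
= 56730 N
= 56.73 kN

56.73 kN


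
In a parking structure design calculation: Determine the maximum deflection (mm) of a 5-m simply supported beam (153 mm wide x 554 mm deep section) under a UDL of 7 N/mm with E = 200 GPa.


I = 153 * 554^3 / 12 = 2167901166.0 mm^4
L = 5000.0 mm, w = 7 N/mm, E = 200000.0 MPa
delta = 5 * w * L^4 / (384 * E * I)
= 5 * 7 * 5000.0^4 / (384 * 200000.0 * 2167901166.0)
= 0.1314 mm

0.1314 mm


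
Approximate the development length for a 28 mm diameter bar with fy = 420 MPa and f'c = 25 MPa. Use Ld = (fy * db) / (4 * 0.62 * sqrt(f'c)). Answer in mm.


Ld = (fy * db) / (4 * 0.62 * sqrt(f'c))
= (420 * 28) / (4 * 0.62 * sqrt(25))
= 11760 / 12.4
= 948.39 mm

948.39 mm


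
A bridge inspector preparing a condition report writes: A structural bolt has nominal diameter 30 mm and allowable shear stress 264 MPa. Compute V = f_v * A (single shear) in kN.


A = pi * d^2 / 4 = pi * 30^2 / 4 = 706.8583 mm^2
V = f_v * A / 1000 = 264 * 706.8583 / 1000
= 186.6106 kN

186.6106 kN


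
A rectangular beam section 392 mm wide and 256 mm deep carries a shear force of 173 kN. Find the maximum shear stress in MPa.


A = b * h = 392 * 256 = 100352 mm^2
V = 173 kN = 173000.0 N
tau_max = 1.5 * V / A = 1.5 * 173000.0 / 100352
= 2.5859 MPa

2.5859 MPa


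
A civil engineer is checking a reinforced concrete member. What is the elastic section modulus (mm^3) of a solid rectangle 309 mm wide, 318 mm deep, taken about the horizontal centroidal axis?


S = b * h^2 / 6
= 309 * 318^2 / 6
= 309 * 101124 / 6
= 5207886.0 mm^3

5207886.0 mm^3


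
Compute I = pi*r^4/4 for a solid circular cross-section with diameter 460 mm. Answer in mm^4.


r = d / 2 = 460 / 2 = 230.0 mm
I = pi * r^4 / 4 = pi * 230.0^4 / 4
= 2197866074.43 mm^4

2197866074.43 mm^4


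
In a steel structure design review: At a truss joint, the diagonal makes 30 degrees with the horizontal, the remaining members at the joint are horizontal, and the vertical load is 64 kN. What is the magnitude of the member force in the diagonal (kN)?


At the joint, only the diagonal has a vertical component, so vertical equilibrium gives:
F * sin(30) = 64
F = 64 / sin(30)
= 64 / 0.5
= 128.0 kN

128.0 kN


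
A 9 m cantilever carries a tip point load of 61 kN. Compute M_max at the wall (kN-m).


For a cantilever with a point load at the free end:
M_max = P * L = 61 * 9 = 549 kN-m

549 kN-m


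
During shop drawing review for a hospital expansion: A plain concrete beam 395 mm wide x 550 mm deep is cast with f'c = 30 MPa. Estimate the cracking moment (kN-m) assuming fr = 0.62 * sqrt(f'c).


fr = 0.62 * sqrt(30) = 0.62 * 5.4772 = 3.3959 MPa
I = 395 * 550^3 / 12 = 5476510416.67 mm^4
y_t = 275.0 mm
M_cr = fr * I / y_t = 3.3959 * 5476510416.67 / 275.0 N-mm
= 67.6275 kN-m

67.6275 kN-m


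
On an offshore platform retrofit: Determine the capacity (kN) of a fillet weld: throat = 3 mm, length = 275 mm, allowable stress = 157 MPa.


Strength = throat * length * allowable stress
= 3 * 275 * 157 N
= 129525 N
= 129.53 kN

129.53 kN


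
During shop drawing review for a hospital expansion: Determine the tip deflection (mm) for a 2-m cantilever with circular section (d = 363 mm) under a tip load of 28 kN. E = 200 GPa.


I = pi * d^4 / 64 = pi * 363^4 / 64 = 852307674.19 mm^4
L = 2000.0 mm, P = 28000.0 N, E = 200000.0 MPa
delta = P * L^3 / (3 * E * I)
= 28000.0 * 2000.0^3 / (3 * 200000.0 * 852307674.19)
= 0.438 mm

0.438 mm


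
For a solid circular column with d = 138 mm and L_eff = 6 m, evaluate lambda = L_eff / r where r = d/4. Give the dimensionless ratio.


Radius of gyration r = d / 4 = 138 / 4 = 34.5 mm
L_eff = 6000.0 mm
Slenderness ratio = L / r = 6000.0 / 34.5 = 173.91 (dimensionless)

173.91 (dimensionless)


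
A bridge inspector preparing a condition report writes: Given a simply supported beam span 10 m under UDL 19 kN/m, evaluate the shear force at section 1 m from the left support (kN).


R_A = w * L / 2 = 19 * 10 / 2 = 95.0 kN
V(x) = R_A - w * x = 95.0 - 19 * 1
= 76.0 kN

76.0 kN


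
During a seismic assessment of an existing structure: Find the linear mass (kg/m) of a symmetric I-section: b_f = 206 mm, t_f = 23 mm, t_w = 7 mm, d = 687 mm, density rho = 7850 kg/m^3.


A_flanges = 2 * 206 * 23 = 9476 mm^2
A_web = (687 - 2 * 23) * 7 = 4487 mm^2
A_total = 9476 + 4487 = 13963 mm^2 = 0.013963 m^2
Weight = rho * A = 7850 * 0.013963 = 109.6095 kg/m

109.6095 kg/m


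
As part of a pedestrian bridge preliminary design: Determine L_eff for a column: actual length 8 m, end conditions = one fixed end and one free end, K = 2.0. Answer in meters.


L_eff = K * L
= 2.0 * 8
= 16.0 m

16.0 m


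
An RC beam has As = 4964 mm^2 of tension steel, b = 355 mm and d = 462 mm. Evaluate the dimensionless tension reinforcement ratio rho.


rho = As / (b * d)
= 4964 / (355 * 462)
= 4964 / 164010
= 0.030266 (dimensionless)

0.030266 (dimensionless)


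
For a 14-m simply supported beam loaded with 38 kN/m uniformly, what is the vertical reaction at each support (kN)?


Total load = w * L = 38 * 14 = 532 kN
By symmetry, each reaction R = total / 2 = 532 / 2 = 266.0 kN

266.0 kN


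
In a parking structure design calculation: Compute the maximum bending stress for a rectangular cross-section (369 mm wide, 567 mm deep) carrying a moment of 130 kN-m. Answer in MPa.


I = b * h^3 / 12 = 369 * 567^3 / 12 = 5605241087.25 mm^4
y = h / 2 = 567 / 2 = 283.5 mm
M = 130 kN-m = 130000000.0 N-mm
sigma = M * y / I = 130000000.0 * 283.5 / 5605241087.25
= 6.58 MPa

6.58 MPa


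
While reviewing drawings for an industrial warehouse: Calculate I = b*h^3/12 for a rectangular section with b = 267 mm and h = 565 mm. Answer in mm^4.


I = b * h^3 / 12
= 267 * 565^3 / 12
= 267 * 180362125 / 12
= 4013057281.25 mm^4

4013057281.25 mm^4


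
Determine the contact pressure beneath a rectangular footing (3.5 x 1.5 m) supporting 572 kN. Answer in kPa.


A = 3.5 * 1.5 = 5.25 m^2
q = P / A = 572 / 5.25
= 108.9524 kPa

108.9524 kPa


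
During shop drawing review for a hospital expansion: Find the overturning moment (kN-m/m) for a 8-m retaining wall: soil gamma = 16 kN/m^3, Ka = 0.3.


Pa = 0.5 * Ka * gamma * H^2
= 0.5 * 0.3 * 16 * 8^2
= 153.6 kN/m
Arm = H / 3 = 8 / 3 = 2.6667 m
Mo = Pa * arm = Pa * H / 3 = 153.6 * 8 / 3 = 409.6 kN-m/m

409.6 kN-m/m


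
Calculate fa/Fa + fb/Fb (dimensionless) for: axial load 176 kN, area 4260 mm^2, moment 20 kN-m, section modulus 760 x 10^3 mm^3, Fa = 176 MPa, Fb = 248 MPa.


f_a = P / A = 176000.0 / 4260 = 41.3146 MPa
f_b = M / S = 20000000.0 / 760000.0 = 26.3158 MPa
Ratio = f_a / Fa + f_b / Fb
= 41.3146 / 176 + 26.3158 / 248
= 0.3409 (dimensionless)

0.3409 (dimensionless)


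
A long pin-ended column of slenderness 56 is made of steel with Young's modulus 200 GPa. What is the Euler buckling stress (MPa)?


sigma_cr = pi^2 * E / lambda^2
= 9.8696 * 200000.0 / 56^2
= 9.8696 * 200000.0 / 3136
= 629.4391 MPa

629.4391 MPa


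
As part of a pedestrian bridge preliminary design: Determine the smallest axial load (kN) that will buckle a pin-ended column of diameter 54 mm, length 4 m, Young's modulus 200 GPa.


I = pi * d^4 / 64 = 417392.79 mm^4
L = 4000.0 mm
P_cr = pi^2 * E * I / L^2
= 9.8696 * 200000.0 * 417392.79 / 4000.0^2
= 51493.77 N = 51.4938 kN

51.4938 kN


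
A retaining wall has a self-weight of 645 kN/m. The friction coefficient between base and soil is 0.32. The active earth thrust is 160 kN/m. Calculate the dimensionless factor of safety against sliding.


Resisting force = mu * W = 0.32 * 645 = 206.4 kN/m
FOS = Resisting / Driving = 206.4 / 160
= 1.29 (dimensionless)

1.29 (dimensionless)


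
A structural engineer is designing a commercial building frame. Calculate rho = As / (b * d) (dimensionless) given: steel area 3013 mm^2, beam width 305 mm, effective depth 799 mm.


rho = As / (b * d)
= 3013 / (305 * 799)
= 3013 / 243695
= 0.012364 (dimensionless)

0.012364 (dimensionless)


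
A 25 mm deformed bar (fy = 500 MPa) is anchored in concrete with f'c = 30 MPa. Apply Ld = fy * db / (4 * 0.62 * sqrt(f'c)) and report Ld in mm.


Ld = (fy * db) / (4 * 0.62 * sqrt(f'c))
= (500 * 25) / (4 * 0.62 * sqrt(30))
= 12500 / 13.5835
= 920.23 mm

920.23 mm


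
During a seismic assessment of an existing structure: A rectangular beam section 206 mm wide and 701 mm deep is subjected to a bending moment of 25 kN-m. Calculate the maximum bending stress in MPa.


I = b * h^3 / 12 = 206 * 701^3 / 12 = 5913437733.83 mm^4
y = h / 2 = 701 / 2 = 350.5 mm
M = 25 kN-m = 25000000.0 N-mm
sigma = M * y / I = 25000000.0 * 350.5 / 5913437733.83
= 1.48 MPa

1.48 MPa


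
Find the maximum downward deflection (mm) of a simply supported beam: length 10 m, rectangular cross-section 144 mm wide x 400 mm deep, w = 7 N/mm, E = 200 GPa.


I = 144 * 400^3 / 12 = 768000000.0 mm^4
L = 10000.0 mm, w = 7 N/mm, E = 200000.0 MPa
delta = 5 * w * L^4 / (384 * E * I)
= 5 * 7 * 10000.0^4 / (384 * 200000.0 * 768000000.0)
= 5.934 mm

5.934 mm


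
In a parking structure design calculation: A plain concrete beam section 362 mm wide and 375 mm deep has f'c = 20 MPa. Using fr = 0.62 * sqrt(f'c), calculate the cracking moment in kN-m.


fr = 0.62 * sqrt(20) = 0.62 * 4.4721 = 2.7727 MPa
I = 362 * 375^3 / 12 = 1590820312.5 mm^4
y_t = 187.5 mm
M_cr = fr * I / y_t = 2.7727 * 1590820312.5 / 187.5 N-mm
= 23.5248 kN-m

23.5248 kN-m


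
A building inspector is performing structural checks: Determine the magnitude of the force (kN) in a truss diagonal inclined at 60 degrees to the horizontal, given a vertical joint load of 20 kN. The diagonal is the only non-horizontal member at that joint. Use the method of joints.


At the joint, only the diagonal has a vertical component, so vertical equilibrium gives:
F * sin(60) = 20
F = 20 / sin(60)
= 20 / 0.866025
= 23.09 kN

23.09 kN


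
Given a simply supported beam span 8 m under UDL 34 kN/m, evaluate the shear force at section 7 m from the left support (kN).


R_A = w * L / 2 = 34 * 8 / 2 = 136.0 kN
V(x) = R_A - w * x = 136.0 - 34 * 7
= -102.0 kN

-102.0 kN


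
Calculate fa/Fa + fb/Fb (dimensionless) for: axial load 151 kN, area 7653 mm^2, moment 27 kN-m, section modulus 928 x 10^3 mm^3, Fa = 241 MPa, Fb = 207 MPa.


f_a = P / A = 151000.0 / 7653 = 19.7308 MPa
f_b = M / S = 27000000.0 / 928000.0 = 29.0948 MPa
Ratio = f_a / Fa + f_b / Fb
= 19.7308 / 241 + 29.0948 / 207
= 0.2224 (dimensionless)

0.2224 (dimensionless)


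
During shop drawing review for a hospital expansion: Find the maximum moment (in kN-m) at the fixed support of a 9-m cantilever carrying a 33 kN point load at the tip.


For a cantilever with a point load at the free end:
M_max = P * L = 33 * 9 = 297 kN-m

297 kN-m


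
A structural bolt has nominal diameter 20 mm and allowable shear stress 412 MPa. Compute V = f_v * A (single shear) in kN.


A = pi * d^2 / 4 = pi * 20^2 / 4 = 314.1593 mm^2
V = f_v * A / 1000 = 412 * 314.1593 / 1000
= 129.4336 kN

129.4336 kN


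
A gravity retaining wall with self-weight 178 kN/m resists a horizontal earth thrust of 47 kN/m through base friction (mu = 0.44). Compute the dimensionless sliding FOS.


Resisting force = mu * W = 0.44 * 178 = 78.32 kN/m
FOS = Resisting / Driving = 78.32 / 47
= 1.6664 (dimensionless)

1.6664 (dimensionless)


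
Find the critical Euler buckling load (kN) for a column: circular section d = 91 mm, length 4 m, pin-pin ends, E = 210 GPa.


I = pi * d^4 / 64 = 3366165.53 mm^4
L = 4000.0 mm
P_cr = pi^2 * E * I / L^2
= 9.8696 * 210000.0 * 3366165.53 / 4000.0^2
= 436048.23 N = 436.0482 kN

436.0482 kN


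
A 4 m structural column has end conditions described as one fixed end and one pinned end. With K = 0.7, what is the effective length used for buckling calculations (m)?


L_eff = K * L
= 0.7 * 4
= 2.8 m

2.8 m


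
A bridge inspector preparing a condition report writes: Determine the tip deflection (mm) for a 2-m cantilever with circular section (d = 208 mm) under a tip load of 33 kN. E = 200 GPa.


I = pi * d^4 / 64 = pi * 208^4 / 64 = 91880476.45 mm^4
L = 2000.0 mm, P = 33000.0 N, E = 200000.0 MPa
delta = P * L^3 / (3 * E * I)
= 33000.0 * 2000.0^3 / (3 * 200000.0 * 91880476.45)
= 4.7888 mm

4.7888 mm


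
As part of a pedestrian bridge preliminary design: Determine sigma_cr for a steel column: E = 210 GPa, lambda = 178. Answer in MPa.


sigma_cr = pi^2 * E / lambda^2
= 9.8696 * 210000.0 / 178^2
= 9.8696 * 210000.0 / 31684
= 65.4153 MPa

65.4153 MPa


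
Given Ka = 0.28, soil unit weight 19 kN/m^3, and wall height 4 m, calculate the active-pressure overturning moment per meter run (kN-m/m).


Pa = 0.5 * Ka * gamma * H^2
= 0.5 * 0.28 * 19 * 4^2
= 42.56 kN/m
Arm = H / 3 = 4 / 3 = 1.3333 m
Mo = Pa * arm = Pa * H / 3 = 42.56 * 4 / 3 = 56.7467 kN-m/m

56.7467 kN-m/m


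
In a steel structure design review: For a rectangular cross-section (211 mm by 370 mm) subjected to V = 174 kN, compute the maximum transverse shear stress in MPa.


A = b * h = 211 * 370 = 78070 mm^2
V = 174 kN = 174000.0 N
tau_max = 1.5 * V / A = 1.5 * 174000.0 / 78070
= 3.3432 MPa

3.3432 MPa


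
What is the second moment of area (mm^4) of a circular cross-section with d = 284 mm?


r = d / 2 = 284 / 2 = 142.0 mm
I = pi * r^4 / 4 = pi * 142.0^4 / 4
= 319332601.38 mm^4

319332601.38 mm^4


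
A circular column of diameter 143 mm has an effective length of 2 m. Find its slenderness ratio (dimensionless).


Radius of gyration r = d / 4 = 143 / 4 = 35.75 mm
L_eff = 2000.0 mm
Slenderness ratio = L / r = 2000.0 / 35.75 = 55.94 (dimensionless)

55.94 (dimensionless)


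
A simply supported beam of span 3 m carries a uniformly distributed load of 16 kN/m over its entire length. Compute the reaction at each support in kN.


Total load = w * L = 16 * 3 = 48 kN
By symmetry, each reaction R = total / 2 = 48 / 2 = 24.0 kN

24.0 kN


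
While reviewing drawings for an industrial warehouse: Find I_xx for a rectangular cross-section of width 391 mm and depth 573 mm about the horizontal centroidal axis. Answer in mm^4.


I = b * h^3 / 12
= 391 * 573^3 / 12
= 391 * 188132517 / 12
= 6129984512.25 mm^4

6129984512.25 mm^4


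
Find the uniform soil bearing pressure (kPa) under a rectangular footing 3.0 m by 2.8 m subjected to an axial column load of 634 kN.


A = 3.0 * 2.8 = 8.4 m^2
q = P / A = 634 / 8.4
= 75.4762 kPa

75.4762 kPa


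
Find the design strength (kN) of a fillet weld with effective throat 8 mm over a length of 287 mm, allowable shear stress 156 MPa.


Strength = throat * length * allowable stress
= 8 * 287 * 156 N
= 358176 N
= 358.18 kN

358.18 kN


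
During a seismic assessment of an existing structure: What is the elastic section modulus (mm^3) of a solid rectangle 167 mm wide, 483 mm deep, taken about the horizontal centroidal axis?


S = b * h^2 / 6
= 167 * 483^2 / 6
= 167 * 233289 / 6
= 6493210.5 mm^3

6493210.5 mm^3


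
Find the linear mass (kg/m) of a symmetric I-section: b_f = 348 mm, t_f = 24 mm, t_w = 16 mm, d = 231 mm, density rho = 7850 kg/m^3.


A_flanges = 2 * 348 * 24 = 16704 mm^2
A_web = (231 - 2 * 24) * 16 = 2928 mm^2
A_total = 16704 + 2928 = 19632 mm^2 = 0.019632 m^2
Weight = rho * A = 7850 * 0.019632 = 154.1112 kg/m

154.1112 kg/m


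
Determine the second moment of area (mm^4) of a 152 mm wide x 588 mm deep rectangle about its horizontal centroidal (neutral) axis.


I = b * h^3 / 12
= 152 * 588^3 / 12
= 152 * 203297472 / 12
= 2575101312.0 mm^4

2575101312.0 mm^4


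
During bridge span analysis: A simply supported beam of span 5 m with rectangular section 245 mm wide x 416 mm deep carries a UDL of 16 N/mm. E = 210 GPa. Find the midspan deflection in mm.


I = 245 * 416^3 / 12 = 1469822293.33 mm^4
L = 5000.0 mm, w = 16 N/mm, E = 210000.0 MPa
delta = 5 * w * L^4 / (384 * E * I)
= 5 * 16 * 5000.0^4 / (384 * 210000.0 * 1469822293.33)
= 0.4218 mm

0.4218 mm


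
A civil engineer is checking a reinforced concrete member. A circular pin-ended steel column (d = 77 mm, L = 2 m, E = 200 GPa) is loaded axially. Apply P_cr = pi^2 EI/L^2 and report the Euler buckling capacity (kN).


I = pi * d^4 / 64 = 1725570.86 mm^4
L = 2000.0 mm
P_cr = pi^2 * E * I / L^2
= 9.8696 * 200000.0 * 1725570.86 / 2000.0^2
= 851535.09 N = 851.5351 kN

851.5351 kN


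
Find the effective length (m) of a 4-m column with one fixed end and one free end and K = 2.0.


L_eff = K * L
= 2.0 * 4
= 8.0 m

8.0 m


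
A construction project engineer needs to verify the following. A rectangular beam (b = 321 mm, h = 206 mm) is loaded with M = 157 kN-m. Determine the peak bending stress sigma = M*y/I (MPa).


I = b * h^3 / 12 = 321 * 206^3 / 12 = 233843578.0 mm^4
y = h / 2 = 206 / 2 = 103.0 mm
M = 157 kN-m = 157000000.0 N-mm
sigma = M * y / I = 157000000.0 * 103.0 / 233843578.0
= 69.15 MPa

69.15 MPa


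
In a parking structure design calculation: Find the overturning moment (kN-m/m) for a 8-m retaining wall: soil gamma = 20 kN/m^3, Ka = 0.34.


Pa = 0.5 * Ka * gamma * H^2
= 0.5 * 0.34 * 20 * 8^2
= 217.6 kN/m
Arm = H / 3 = 8 / 3 = 2.6667 m
Mo = Pa * arm = Pa * H / 3 = 217.6 * 8 / 3 = 580.2667 kN-m/m

580.2667 kN-m/m


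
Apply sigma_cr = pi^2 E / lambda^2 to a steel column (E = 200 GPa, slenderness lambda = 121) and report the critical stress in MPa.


sigma_cr = pi^2 * E / lambda^2
= 9.8696 * 200000.0 / 121^2
= 9.8696 * 200000.0 / 14641
= 134.8215 MPa

134.8215 MPa


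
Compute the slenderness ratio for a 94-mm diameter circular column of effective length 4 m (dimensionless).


Radius of gyration r = d / 4 = 94 / 4 = 23.5 mm
L_eff = 4000.0 mm
Slenderness ratio = L / r = 4000.0 / 23.5 = 170.21 (dimensionless)

170.21 (dimensionless)
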